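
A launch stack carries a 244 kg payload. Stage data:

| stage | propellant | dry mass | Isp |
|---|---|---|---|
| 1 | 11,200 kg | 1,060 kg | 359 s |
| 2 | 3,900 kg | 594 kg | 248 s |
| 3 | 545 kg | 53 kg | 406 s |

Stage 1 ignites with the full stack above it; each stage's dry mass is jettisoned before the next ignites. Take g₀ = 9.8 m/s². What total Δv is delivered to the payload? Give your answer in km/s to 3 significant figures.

Δv ≈ 10.9 km/s

Ignition mass of stage 1 = 11,200+1,060 + 3,900+594 + 545+53 + 244 = 17,596 kg.
Stage 1: m₀ = 17,596 kg, m_f = 17,596 − 11,200 = 6,396 kg; Δv = 359×9.8×ln(2.751) = 3518.2×1.0120 ≈ 3560 m/s.
Stage 2: m₀ = 5,336 kg, m_f = 5,336 − 3,900 = 1,436 kg; Δv = 248×9.8×ln(3.716) = 2430.4×1.3126 ≈ 3190 m/s.
Stage 3: m₀ = 842 kg, m_f = 842 − 545 = 297 kg; Δv = 406×9.8×ln(2.835) = 3978.8×1.0420 ≈ 4146 m/s.
Total Δv = 3560 + 3190 + 4146 = 10896 m/s.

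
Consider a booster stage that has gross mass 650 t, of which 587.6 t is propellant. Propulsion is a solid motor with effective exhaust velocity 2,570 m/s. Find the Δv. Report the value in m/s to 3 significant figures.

Δv ≈ 6020 m/s

m_f = m₀ − m_prop = 650 − 587.6 = 62.4 t.
By the Tsiolkovsky rocket equation, Δv = v_e · ln(m₀/m_f) = 2570.0 × ln(10.42) = 2570.0 × 2.3434 ≈ 6022.6 m/s.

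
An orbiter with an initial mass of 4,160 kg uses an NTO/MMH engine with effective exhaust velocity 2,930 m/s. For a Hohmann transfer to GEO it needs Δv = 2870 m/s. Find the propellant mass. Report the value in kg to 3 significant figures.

Rocket equation: m₀/m_f = exp(Δv / v_e) = exp(2870 / 2930.0) = exp(0.9795) = 2.6632.
m_f = 4,160 / 2.6632 = 1,562.03 kg, so propellant = m₀ − m_f = 4,160 − 1,562.03 = 2,597.97 kg.

propellant mass ≈ 2600 kg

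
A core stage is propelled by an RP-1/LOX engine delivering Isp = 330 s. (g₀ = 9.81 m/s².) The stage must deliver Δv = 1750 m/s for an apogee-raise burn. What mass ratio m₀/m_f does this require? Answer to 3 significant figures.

mass ratio ≈ 1.72

v_e = Isp · g₀ = 330 × 9.81 = 3237.3 m/s.
Rocket equation: m₀/m_f = exp(Δv / v_e) = exp(1750 / 3237.3) = exp(0.5406) = 1.7170.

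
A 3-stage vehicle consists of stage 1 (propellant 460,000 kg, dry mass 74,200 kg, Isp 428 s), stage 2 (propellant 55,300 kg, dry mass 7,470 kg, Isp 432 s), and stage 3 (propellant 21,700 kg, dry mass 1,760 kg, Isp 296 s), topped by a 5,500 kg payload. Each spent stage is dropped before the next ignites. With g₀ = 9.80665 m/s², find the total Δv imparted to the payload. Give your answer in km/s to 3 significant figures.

Ignition mass of stage 1 = 460,000+74,200 + 55,300+7,470 + 21,700+1,760 + 5,500 = 625,930 kg.
Stage 1: m₀ = 625,930 kg, m_f = 625,930 − 460,000 = 165,930 kg; Δv = 428×9.80665×ln(3.772) = 4197.2×1.3277 ≈ 5573 m/s.
Stage 2: m₀ = 91,730 kg, m_f = 91,730 − 55,300 = 36,430 kg; Δv = 432×9.80665×ln(2.518) = 4236.5×0.9235 ≈ 3912 m/s.
Stage 3: m₀ = 28,960 kg, m_f = 28,960 − 21,700 = 7,260 kg; Δv = 296×9.80665×ln(3.989) = 2902.8×1.3835 ≈ 4016 m/s.
Total Δv = 5573 + 3912 + 4016 = 13501 m/s.

Δv ≈ 13.5 km/s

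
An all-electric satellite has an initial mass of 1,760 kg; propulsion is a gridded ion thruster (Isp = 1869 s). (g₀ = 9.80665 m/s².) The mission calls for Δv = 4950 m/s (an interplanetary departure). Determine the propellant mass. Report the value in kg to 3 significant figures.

propellant mass ≈ 417 kg

v_e = Isp · g₀ = 1869 × 9.80665 = 18328.6 m/s.
m₀/m_f = exp(Δv / v_e) = exp(4950 / 18328.6) = exp(0.2701) = 1.3101.
m_f = 1,760 / 1.3101 = 1,343.41 kg, so propellant = m₀ − m_f = 1,760 − 1,343.41 = 416.59 kg.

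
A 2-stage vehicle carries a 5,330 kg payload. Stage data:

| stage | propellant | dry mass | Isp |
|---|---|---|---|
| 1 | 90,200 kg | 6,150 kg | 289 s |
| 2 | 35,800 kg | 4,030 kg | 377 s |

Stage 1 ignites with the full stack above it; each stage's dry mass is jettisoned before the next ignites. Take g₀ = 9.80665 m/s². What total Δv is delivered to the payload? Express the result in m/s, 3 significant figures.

Ignition mass of stage 1 = 90,200+6,150 + 35,800+4,030 + 5,330 = 141,510 kg.
Stage 1: m₀ = 141,510 kg, m_f = 141,510 − 90,200 = 51,310 kg; Δv = 289×9.80665×ln(2.758) = 2834.1×1.0145 ≈ 2875 m/s.
Stage 2: m₀ = 45,160 kg, m_f = 45,160 − 35,800 = 9,360 kg; Δv = 377×9.80665×ln(4.825) = 3697.1×1.5738 ≈ 5818 m/s.
Total Δv = 2875 + 5818 = 8693 m/s.

Δv ≈ 8690 m/s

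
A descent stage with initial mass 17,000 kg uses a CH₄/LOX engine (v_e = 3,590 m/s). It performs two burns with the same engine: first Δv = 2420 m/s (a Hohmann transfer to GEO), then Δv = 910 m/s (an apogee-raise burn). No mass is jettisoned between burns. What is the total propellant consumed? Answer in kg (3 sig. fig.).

total propellant consumed ≈ 10300 kg

After the first burn: m = 17000 × exp(−2420/3590.0) = 17000 × 0.50962 = 8,663.54 kg.
After the second burn: m = 8,663.54 × exp(−910/3590.0) = 8,663.54 × 0.77609 = 6,723.69 kg.
Total propellant = m₀ − m_final = 17000 − 6,723.69 = 10,276.31 kg.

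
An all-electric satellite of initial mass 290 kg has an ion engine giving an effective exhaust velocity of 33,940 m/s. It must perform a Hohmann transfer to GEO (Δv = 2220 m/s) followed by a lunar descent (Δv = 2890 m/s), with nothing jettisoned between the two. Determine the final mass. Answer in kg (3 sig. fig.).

After the first burn: m = 290 × exp(−2220/33940.0) = 290 × 0.93668 = 271.637 kg.
After the second burn: m = 271.637 × exp(−2890/33940.0) = 271.637 × 0.91837 = 249.463 kg.

final mass ≈ 249 kg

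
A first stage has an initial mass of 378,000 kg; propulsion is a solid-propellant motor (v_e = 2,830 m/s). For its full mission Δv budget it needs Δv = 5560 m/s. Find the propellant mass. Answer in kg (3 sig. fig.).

propellant mass ≈ 325000 kg

m₀/m_f = exp(Δv / v_e) = exp(5560 / 2830.0) = exp(1.9647) = 7.1325.
m_f = 378,000 / 7.1325 = 52,996.8 kg, so propellant = m₀ − m_f = 378,000 − 52,996.8 = 325,003.2 kg.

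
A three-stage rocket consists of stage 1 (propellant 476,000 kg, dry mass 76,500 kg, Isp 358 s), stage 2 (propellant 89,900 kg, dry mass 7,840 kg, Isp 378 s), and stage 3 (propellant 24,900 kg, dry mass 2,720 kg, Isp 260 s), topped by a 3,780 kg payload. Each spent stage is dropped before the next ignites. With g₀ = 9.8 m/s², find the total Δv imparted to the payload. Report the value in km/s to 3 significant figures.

Δv ≈ 12.6 km/s

Ignition mass of stage 1 = 476,000+76,500 + 89,900+7,840 + 24,900+2,720 + 3,780 = 681,640 kg.
Stage 1: m₀ = 681,640 kg, m_f = 681,640 − 476,000 = 205,640 kg; Δv = 358×9.8×ln(3.315) = 3508.4×1.1984 ≈ 4204 m/s.
Stage 2: m₀ = 129,140 kg, m_f = 129,140 − 89,900 = 39,240 kg; Δv = 378×9.8×ln(3.291) = 3704.4×1.1912 ≈ 4413 m/s.
Stage 3: m₀ = 31,400 kg, m_f = 31,400 − 24,900 = 6,500 kg; Δv = 260×9.8×ln(4.831) = 2548.0×1.5750 ≈ 4013 m/s.
Total Δv = 4204 + 4413 + 4013 = 12630 m/s.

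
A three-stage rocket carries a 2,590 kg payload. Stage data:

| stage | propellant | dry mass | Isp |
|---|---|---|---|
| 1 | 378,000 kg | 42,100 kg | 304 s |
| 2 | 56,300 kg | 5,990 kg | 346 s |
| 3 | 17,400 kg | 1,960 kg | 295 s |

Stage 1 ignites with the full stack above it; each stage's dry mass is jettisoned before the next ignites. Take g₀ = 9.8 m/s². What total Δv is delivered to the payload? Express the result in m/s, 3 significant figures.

Ignition mass of stage 1 = 378,000+42,100 + 56,300+5,990 + 17,400+1,960 + 2,590 = 504,340 kg.
Stage 1: m₀ = 504,340 kg, m_f = 504,340 − 378,000 = 126,340 kg; Δv = 304×9.8×ln(3.992) = 2979.2×1.3843 ≈ 4124 m/s.
Stage 2: m₀ = 84,240 kg, m_f = 84,240 − 56,300 = 27,940 kg; Δv = 346×9.8×ln(3.015) = 3390.8×1.1036 ≈ 3742 m/s.
Stage 3: m₀ = 21,950 kg, m_f = 21,950 − 17,400 = 4,550 kg; Δv = 295×9.8×ln(4.824) = 2891.0×1.5736 ≈ 4549 m/s.
Total Δv = 4124 + 3742 + 4549 = 12415 m/s.

Δv ≈ 12400 m/s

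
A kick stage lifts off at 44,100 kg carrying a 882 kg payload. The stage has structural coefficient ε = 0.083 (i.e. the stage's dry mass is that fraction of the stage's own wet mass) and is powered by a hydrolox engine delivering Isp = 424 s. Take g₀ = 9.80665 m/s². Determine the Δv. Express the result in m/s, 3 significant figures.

Stage wet mass = m₀ − payload = 44,100 − 882 = 43,218 kg.
Stage dry mass = ε × stage wet mass = 0.083 × 43,218 = 3,587.09 kg.
Burnout mass m_f = stage dry + payload = 3,587.09 + 882 = 4,469.09 kg.
v_e = Isp · g₀ = 424 × 9.80665 = 4158.0 m/s.
Δv = v_e · ln(44,100/4,469.09) = 4158.0 × ln(9.868) = 4158.0 × 2.2893 ≈ 9519 m/s.

Δv ≈ 9520 m/s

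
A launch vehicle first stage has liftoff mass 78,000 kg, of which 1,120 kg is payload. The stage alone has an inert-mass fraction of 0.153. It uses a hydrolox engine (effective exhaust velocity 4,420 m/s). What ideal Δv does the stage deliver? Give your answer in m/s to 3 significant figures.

Δv ≈ 7960 m/s

Stage wet mass = m₀ − payload = 78,000 − 1,120 = 76,880 kg.
Stage dry mass = ε × stage wet mass = 0.153 × 76,880 = 11,762.6 kg.
Burnout mass m_f = stage dry + payload = 11,762.6 + 1,120 = 12,882.6 kg.
Δv = v_e · ln(78,000/12,882.6) = 4420.0 × ln(6.055) = 4420.0 × 1.8008 ≈ 7960 m/s.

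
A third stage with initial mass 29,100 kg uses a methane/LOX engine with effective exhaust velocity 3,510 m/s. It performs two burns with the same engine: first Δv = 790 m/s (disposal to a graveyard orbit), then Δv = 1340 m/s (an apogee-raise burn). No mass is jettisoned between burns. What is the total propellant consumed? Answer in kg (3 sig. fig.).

After the first burn: m = 29100 × exp(−790/3510.0) = 29100 × 0.79846 = 23,235.2 kg.
After the second burn: m = 23,235.2 × exp(−1340/3510.0) = 23,235.2 × 0.68265 = 15,861.5 kg.
Total propellant = m₀ − m_final = 29100 − 15,861.5 = 13,238.5 kg.

total propellant consumed ≈ 13200 kg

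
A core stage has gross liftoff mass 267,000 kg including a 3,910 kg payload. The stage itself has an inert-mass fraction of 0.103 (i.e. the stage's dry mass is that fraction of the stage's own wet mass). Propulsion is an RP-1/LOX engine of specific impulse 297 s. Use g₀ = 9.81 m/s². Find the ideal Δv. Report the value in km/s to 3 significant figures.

Δv ≈ 6.27 km/s

Stage wet mass = m₀ − payload = 267,000 − 3,910 = 263,090 kg.
Stage dry mass = ε × stage wet mass = 0.103 × 263,090 = 27,098.3 kg.
Burnout mass m_f = stage dry + payload = 27,098.3 + 3,910 = 31,008.3 kg.
v_e = Isp · g₀ = 297 × 9.81 = 2913.6 m/s.
From the ideal rocket equation, Δv = v_e · ln(267,000/31,008.3) = 2913.6 × ln(8.611) = 2913.6 × 2.1530 ≈ 6273 m/s.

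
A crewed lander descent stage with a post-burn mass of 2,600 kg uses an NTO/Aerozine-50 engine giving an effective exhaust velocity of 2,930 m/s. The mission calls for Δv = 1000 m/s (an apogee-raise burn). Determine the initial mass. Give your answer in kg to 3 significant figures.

From the ideal rocket equation, m₀/m_f = exp(Δv / v_e) = exp(1000 / 2930.0) = exp(0.3413) = 1.4068.
m₀ = m_f × 1.4068 = 2,600 × 1.4068 = 3,657.68 kg.

initial mass ≈ 3660 kg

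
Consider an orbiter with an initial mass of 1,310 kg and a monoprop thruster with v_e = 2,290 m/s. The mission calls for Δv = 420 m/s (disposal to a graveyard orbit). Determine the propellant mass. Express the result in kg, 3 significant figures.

propellant mass ≈ 220 kg

m₀/m_f = exp(Δv / v_e) = exp(420 / 2290.0) = exp(0.1834) = 1.2013.
m_f = 1,310 / 1.2013 = 1,090.49 kg, so propellant = m₀ − m_f = 1,310 − 1,090.49 = 219.51 kg.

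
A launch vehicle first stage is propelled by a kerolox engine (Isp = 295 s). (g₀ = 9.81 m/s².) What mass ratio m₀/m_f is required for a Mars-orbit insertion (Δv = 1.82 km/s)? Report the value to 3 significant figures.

mass ratio ≈ 1.88

v_e = Isp · g₀ = 295 × 9.81 = 2894.0 m/s.
m₀/m_f = exp(Δv / v_e) = exp(1820 / 2894.0) = exp(0.6289) = 1.8755.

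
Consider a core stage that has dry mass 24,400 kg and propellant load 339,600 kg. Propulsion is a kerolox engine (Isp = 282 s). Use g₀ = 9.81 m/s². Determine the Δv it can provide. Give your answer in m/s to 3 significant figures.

v_e = Isp · g₀ = 282 × 9.81 = 2766.4 m/s.
m₀ = m_dry + m_prop = 24,400 + 339,600 = 364,000 kg.
Rocket equation: Δv = v_e · ln(m₀/m_f) = 2766.4 × ln(14.92) = 2766.4 × 2.7026 ≈ 7476.4 m/s.

Δv ≈ 7480 m/s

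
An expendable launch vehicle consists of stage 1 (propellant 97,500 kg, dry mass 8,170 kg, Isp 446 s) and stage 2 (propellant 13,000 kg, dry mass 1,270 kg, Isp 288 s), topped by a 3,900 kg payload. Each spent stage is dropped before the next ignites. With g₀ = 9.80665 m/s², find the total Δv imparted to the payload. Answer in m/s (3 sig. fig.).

Ignition mass of stage 1 = 97,500+8,170 + 13,000+1,270 + 3,900 = 123,840 kg.
Stage 1: m₀ = 123,840 kg, m_f = 123,840 − 97,500 = 26,340 kg; Δv = 446×9.80665×ln(4.702) = 4373.8×1.5479 ≈ 6770 m/s.
Stage 2: m₀ = 18,170 kg, m_f = 18,170 − 13,000 = 5,170 kg; Δv = 288×9.80665×ln(3.515) = 2824.3×1.2569 ≈ 3550 m/s.
Total Δv = 6770 + 3550 = 10320 m/s.

Δv ≈ 10300 m/s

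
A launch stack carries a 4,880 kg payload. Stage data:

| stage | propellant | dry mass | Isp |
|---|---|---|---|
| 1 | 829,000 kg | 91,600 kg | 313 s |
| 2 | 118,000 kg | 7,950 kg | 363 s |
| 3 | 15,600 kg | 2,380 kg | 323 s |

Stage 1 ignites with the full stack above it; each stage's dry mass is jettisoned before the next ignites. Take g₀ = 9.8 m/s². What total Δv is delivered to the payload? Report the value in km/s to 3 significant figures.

Ignition mass of stage 1 = 829,000+91,600 + 118,000+7,950 + 15,600+2,380 + 4,880 = 1,069,410 kg.
Stage 1: m₀ = 1,069,410 kg, m_f = 1,069,410 − 829,000 = 240,410 kg; Δv = 313×9.8×ln(4.448) = 3067.4×1.4925 ≈ 4578 m/s.
Stage 2: m₀ = 148,810 kg, m_f = 148,810 − 118,000 = 30,810 kg; Δv = 363×9.8×ln(4.83) = 3557.4×1.5748 ≈ 5602 m/s.
Stage 3: m₀ = 22,860 kg, m_f = 22,860 − 15,600 = 7,260 kg; Δv = 323×9.8×ln(3.149) = 3165.4×1.1470 ≈ 3631 m/s.
Total Δv = 4578 + 5602 + 3631 = 13811 m/s.

Δv ≈ 13.8 km/s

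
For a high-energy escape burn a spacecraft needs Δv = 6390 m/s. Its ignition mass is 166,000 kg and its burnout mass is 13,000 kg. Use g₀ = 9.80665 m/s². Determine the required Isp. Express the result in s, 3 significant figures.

Isp ≈ 256 s

ln(m₀/m_f) = ln(166000/13000) = ln(12.77) = 2.5470.
Using Δv = v_e ln(m₀/m_f): v_e = Δv / ln(m₀/m_f) = 6390 / 2.5470 = 2508.8 m/s.
Isp = v_e / g₀ = 2508.8 / 9.80665 = 255.8 s.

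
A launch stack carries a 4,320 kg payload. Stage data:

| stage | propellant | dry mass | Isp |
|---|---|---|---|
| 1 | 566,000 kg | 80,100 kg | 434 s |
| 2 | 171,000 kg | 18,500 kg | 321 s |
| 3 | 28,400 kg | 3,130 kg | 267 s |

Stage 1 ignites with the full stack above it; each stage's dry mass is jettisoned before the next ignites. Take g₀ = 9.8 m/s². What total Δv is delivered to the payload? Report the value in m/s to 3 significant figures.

Δv ≈ 13000 m/s

Ignition mass of stage 1 = 566,000+80,100 + 171,000+18,500 + 28,400+3,130 + 4,320 = 871,450 kg.
Stage 1: m₀ = 871,450 kg, m_f = 871,450 − 566,000 = 305,450 kg; Δv = 434×9.8×ln(2.853) = 4253.2×1.0484 ≈ 4459 m/s.
Stage 2: m₀ = 225,350 kg, m_f = 225,350 − 171,000 = 54,350 kg; Δv = 321×9.8×ln(4.146) = 3145.8×1.4222 ≈ 4474 m/s.
Stage 3: m₀ = 35,850 kg, m_f = 35,850 − 28,400 = 7,450 kg; Δv = 267×9.8×ln(4.812) = 2616.6×1.5711 ≈ 4111 m/s.
Total Δv = 4459 + 4474 + 4111 = 13044 m/s.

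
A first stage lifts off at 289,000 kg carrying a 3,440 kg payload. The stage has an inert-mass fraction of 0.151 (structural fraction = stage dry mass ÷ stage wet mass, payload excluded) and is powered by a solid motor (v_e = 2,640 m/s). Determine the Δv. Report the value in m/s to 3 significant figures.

Δv ≈ 4820 m/s

Stage wet mass = m₀ − payload = 289,000 − 3,440 = 285,560 kg.
Stage dry mass = ε × stage wet mass = 0.151 × 285,560 = 43,119.6 kg.
Burnout mass m_f = stage dry + payload = 43,119.6 + 3,440 = 46,559.6 kg.
From the ideal rocket equation, Δv = v_e · ln(289,000/46,559.6) = 2640.0 × ln(6.207) = 2640.0 × 1.8257 ≈ 4820 m/s.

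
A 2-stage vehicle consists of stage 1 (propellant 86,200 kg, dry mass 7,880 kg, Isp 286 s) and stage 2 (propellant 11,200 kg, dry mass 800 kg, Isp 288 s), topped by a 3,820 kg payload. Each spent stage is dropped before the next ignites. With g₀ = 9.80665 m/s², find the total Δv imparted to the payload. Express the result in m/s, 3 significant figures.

Ignition mass of stage 1 = 86,200+7,880 + 11,200+800 + 3,820 = 109,900 kg.
Stage 1: m₀ = 109,900 kg, m_f = 109,900 − 86,200 = 23,700 kg; Δv = 286×9.80665×ln(4.637) = 2804.7×1.5341 ≈ 4303 m/s.
Stage 2: m₀ = 15,820 kg, m_f = 15,820 − 11,200 = 4,620 kg; Δv = 288×9.80665×ln(3.424) = 2824.3×1.2309 ≈ 3476 m/s.
Total Δv = 4303 + 3476 = 7779 m/s.

Δv ≈ 7780 m/s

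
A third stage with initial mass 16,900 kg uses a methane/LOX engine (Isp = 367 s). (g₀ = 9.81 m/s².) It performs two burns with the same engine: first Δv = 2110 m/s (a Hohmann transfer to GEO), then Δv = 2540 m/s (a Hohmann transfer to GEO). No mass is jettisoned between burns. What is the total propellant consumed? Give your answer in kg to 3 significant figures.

total propellant consumed ≈ 12300 kg

v_e = Isp · g₀ = 367 × 9.81 = 3600.3 m/s.
After the first burn: m = 16900 × exp(−2110/3600.3) = 16900 × 0.55651 = 9,405.02 kg.
After the second burn: m = 9,405.02 × exp(−2540/3600.3) = 9,405.02 × 0.49386 = 4,644.76 kg.
Total propellant = m₀ − m_final = 16900 − 4,644.76 = 12,255.24 kg.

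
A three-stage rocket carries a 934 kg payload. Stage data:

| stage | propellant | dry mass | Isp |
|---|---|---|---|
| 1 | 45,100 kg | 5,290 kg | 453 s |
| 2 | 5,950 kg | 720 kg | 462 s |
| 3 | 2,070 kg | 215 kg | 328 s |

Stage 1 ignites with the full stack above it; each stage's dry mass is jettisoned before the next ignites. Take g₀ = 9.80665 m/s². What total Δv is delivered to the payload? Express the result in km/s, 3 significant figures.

Δv ≈ 13.6 km/s

Ignition mass of stage 1 = 45,100+5,290 + 5,950+720 + 2,070+215 + 934 = 60,279 kg.
Stage 1: m₀ = 60,279 kg, m_f = 60,279 − 45,100 = 15,179 kg; Δv = 453×9.80665×ln(3.971) = 4442.4×1.3791 ≈ 6126 m/s.
Stage 2: m₀ = 9,889 kg, m_f = 9,889 − 5,950 = 3,939 kg; Δv = 462×9.80665×ln(2.511) = 4530.7×0.9205 ≈ 4170 m/s.
Stage 3: m₀ = 3,219 kg, m_f = 3,219 − 2,070 = 1,149 kg; Δv = 328×9.80665×ln(2.802) = 3216.6×1.0302 ≈ 3314 m/s.
Total Δv = 6126 + 4170 + 3314 = 13610 m/s.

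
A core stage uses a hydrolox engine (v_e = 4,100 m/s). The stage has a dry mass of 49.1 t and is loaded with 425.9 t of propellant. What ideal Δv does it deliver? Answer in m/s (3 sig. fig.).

Δv ≈ 9300 m/s

m₀ = m_dry + m_prop = 49.1 + 425.9 = 475 t.
From the ideal rocket equation, Δv = v_e · ln(m₀/m_f) = 4100.0 × ln(9.674) = 4100.0 × 2.2695 ≈ 9304.8 m/s.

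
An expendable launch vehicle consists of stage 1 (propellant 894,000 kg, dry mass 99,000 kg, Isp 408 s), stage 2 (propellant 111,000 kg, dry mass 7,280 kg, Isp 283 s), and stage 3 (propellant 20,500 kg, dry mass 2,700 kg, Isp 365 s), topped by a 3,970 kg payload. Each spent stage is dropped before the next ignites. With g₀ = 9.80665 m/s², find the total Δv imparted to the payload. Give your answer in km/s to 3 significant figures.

Δv ≈ 15.2 km/s

Ignition mass of stage 1 = 894,000+99,000 + 111,000+7,280 + 20,500+2,700 + 3,970 = 1,138,450 kg.
Stage 1: m₀ = 1,138,450 kg, m_f = 1,138,450 − 894,000 = 244,450 kg; Δv = 408×9.80665×ln(4.657) = 4001.1×1.5384 ≈ 6155 m/s.
Stage 2: m₀ = 145,450 kg, m_f = 145,450 − 111,000 = 34,450 kg; Δv = 283×9.80665×ln(4.222) = 2775.3×1.4403 ≈ 3997 m/s.
Stage 3: m₀ = 27,170 kg, m_f = 27,170 − 20,500 = 6,670 kg; Δv = 365×9.80665×ln(4.073) = 3579.4×1.4045 ≈ 5027 m/s.
Total Δv = 6155 + 3997 + 5027 = 15179 m/s.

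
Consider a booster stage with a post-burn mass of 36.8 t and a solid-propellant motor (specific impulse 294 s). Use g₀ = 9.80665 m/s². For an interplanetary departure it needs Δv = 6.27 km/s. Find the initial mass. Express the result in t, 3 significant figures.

v_e = Isp · g₀ = 294 × 9.80665 = 2883.2 m/s.
Using Δv = v_e ln(m₀/m_f): m₀/m_f = exp(Δv / v_e) = exp(6270 / 2883.2) = exp(2.1747) = 8.7996.
m₀ = m_f × 8.7996 = 36.8 × 8.7996 = 323.825 t.

initial mass ≈ 324 t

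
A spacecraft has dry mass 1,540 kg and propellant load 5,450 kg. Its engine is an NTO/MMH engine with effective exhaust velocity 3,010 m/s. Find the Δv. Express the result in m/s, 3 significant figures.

Δv ≈ 4550 m/s

m₀ = m_dry + m_prop = 1,540 + 5,450 = 6,990 kg.
Δv = v_e · ln(m₀/m_f) = 3010.0 × ln(4.539) = 3010.0 × 1.5127 ≈ 4553.2 m/s.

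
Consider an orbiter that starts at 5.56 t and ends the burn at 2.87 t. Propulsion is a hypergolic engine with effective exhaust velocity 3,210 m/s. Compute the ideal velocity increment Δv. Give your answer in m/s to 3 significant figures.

Δv ≈ 2120 m/s

Δv = v_e · ln(m₀/m_f) = 3210.0 × ln(1.937) = 3210.0 × 0.6613 ≈ 2122.7 m/s.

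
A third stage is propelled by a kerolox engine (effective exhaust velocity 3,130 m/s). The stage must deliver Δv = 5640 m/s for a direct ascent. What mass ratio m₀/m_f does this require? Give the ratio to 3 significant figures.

m₀/m_f = exp(Δv / v_e) = exp(5640 / 3130.0) = exp(1.8019) = 6.0613.

mass ratio ≈ 6.06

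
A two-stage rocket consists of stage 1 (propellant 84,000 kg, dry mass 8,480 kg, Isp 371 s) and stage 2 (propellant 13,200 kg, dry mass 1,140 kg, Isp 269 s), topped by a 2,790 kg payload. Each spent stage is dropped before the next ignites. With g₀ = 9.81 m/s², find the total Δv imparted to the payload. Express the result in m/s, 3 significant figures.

Δv ≈ 9180 m/s

Ignition mass of stage 1 = 84,000+8,480 + 13,200+1,140 + 2,790 = 109,610 kg.
Stage 1: m₀ = 109,610 kg, m_f = 109,610 − 84,000 = 25,610 kg; Δv = 371×9.81×ln(4.28) = 3639.5×1.4539 ≈ 5292 m/s.
Stage 2: m₀ = 17,130 kg, m_f = 17,130 − 13,200 = 3,930 kg; Δv = 269×9.81×ln(4.359) = 2638.9×1.4722 ≈ 3885 m/s.
Total Δv = 5292 + 3885 = 9177 m/s.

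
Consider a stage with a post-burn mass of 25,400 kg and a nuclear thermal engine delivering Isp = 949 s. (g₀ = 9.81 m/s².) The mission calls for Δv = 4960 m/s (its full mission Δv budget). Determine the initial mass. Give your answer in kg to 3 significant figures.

v_e = Isp · g₀ = 949 × 9.81 = 9309.7 m/s.
By the Tsiolkovsky rocket equation, m₀/m_f = exp(Δv / v_e) = exp(4960 / 9309.7) = exp(0.5328) = 1.7037.
m₀ = m_f × 1.7037 = 25,400 × 1.7037 = 43,274 kg.

initial mass ≈ 43300 kg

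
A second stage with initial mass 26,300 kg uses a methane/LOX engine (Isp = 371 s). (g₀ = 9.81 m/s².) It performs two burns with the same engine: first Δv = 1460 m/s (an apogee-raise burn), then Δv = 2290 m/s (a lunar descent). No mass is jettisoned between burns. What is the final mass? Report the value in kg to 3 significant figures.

final mass ≈ 9390 kg

v_e = Isp · g₀ = 371 × 9.81 = 3639.5 m/s.
After the first burn: m = 26300 × exp(−1460/3639.5) = 26300 × 0.66955 = 17,609.2 kg.
After the second burn: m = 17,609.2 × exp(−2290/3639.5) = 17,609.2 × 0.53302 = 9,386.06 kg.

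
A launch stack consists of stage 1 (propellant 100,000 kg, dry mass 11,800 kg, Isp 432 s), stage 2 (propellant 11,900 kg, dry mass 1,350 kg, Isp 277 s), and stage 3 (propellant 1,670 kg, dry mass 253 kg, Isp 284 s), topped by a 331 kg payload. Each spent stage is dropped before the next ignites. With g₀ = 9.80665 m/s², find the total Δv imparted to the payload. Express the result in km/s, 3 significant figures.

Ignition mass of stage 1 = 100,000+11,800 + 11,900+1,350 + 1,670+253 + 331 = 127,304 kg.
Stage 1: m₀ = 127,304 kg, m_f = 127,304 − 100,000 = 27,304 kg; Δv = 432×9.80665×ln(4.662) = 4236.5×1.5395 ≈ 6522 m/s.
Stage 2: m₀ = 15,504 kg, m_f = 15,504 − 11,900 = 3,604 kg; Δv = 277×9.80665×ln(4.302) = 2716.4×1.4591 ≈ 3963 m/s.
Stage 3: m₀ = 2,254 kg, m_f = 2,254 − 1,670 = 584 kg; Δv = 284×9.80665×ln(3.86) = 2785.1×1.3506 ≈ 3761 m/s.
Total Δv = 6522 + 3963 + 3761 = 14246 m/s.

Δv ≈ 14.2 km/s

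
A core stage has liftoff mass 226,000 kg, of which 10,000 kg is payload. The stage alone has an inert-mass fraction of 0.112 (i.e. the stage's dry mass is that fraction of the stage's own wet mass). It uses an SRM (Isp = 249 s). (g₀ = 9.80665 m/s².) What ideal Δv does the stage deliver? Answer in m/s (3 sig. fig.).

Stage wet mass = m₀ − payload = 226,000 − 10,000 = 216,000 kg.
Stage dry mass = ε × stage wet mass = 0.112 × 216,000 = 24,192 kg.
Burnout mass m_f = stage dry + payload = 24,192 + 10,000 = 34,192 kg.
v_e = Isp · g₀ = 249 × 9.80665 = 2441.9 m/s.
Δv = v_e · ln(226,000/34,192) = 2441.9 × ln(6.61) = 2441.9 × 1.8885 ≈ 4612 m/s.

Δv ≈ 4610 m/s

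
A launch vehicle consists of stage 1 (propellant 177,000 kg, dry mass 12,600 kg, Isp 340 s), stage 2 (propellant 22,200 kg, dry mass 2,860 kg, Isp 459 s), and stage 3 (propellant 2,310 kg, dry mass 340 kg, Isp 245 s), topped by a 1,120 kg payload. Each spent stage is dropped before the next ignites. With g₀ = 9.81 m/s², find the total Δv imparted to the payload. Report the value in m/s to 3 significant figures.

Δv ≈ 14400 m/s

Ignition mass of stage 1 = 177,000+12,600 + 22,200+2,860 + 2,310+340 + 1,120 = 218,430 kg.
Stage 1: m₀ = 218,430 kg, m_f = 218,430 − 177,000 = 41,430 kg; Δv = 340×9.81×ln(5.272) = 3335.4×1.6625 ≈ 5545 m/s.
Stage 2: m₀ = 28,830 kg, m_f = 28,830 − 22,200 = 6,630 kg; Δv = 459×9.81×ln(4.348) = 4502.8×1.4698 ≈ 6618 m/s.
Stage 3: m₀ = 3,770 kg, m_f = 3,770 − 2,310 = 1,460 kg; Δv = 245×9.81×ln(2.582) = 2403.5×0.9486 ≈ 2280 m/s.
Total Δv = 5545 + 6618 + 2280 = 14443 m/s.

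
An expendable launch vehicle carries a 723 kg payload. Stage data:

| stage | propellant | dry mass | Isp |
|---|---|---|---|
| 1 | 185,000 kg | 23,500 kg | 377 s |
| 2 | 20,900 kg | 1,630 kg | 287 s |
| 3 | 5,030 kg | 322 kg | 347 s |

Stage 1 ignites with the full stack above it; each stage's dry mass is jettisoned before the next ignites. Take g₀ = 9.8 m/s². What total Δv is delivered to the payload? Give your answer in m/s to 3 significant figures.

Δv ≈ 15300 m/s

Ignition mass of stage 1 = 185,000+23,500 + 20,900+1,630 + 5,030+322 + 723 = 237,105 kg.
Stage 1: m₀ = 237,105 kg, m_f = 237,105 − 185,000 = 52,105 kg; Δv = 377×9.8×ln(4.551) = 3694.6×1.5152 ≈ 5598 m/s.
Stage 2: m₀ = 28,605 kg, m_f = 28,605 − 20,900 = 7,705 kg; Δv = 287×9.8×ln(3.713) = 2812.6×1.3117 ≈ 3689 m/s.
Stage 3: m₀ = 6,075 kg, m_f = 6,075 − 5,030 = 1,045 kg; Δv = 347×9.8×ln(5.813) = 3400.6×1.7602 ≈ 5986 m/s.
Total Δv = 5598 + 3689 + 5986 = 15273 m/s.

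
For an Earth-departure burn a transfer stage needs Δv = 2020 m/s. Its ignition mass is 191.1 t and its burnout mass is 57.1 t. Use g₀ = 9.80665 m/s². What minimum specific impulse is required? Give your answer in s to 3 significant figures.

ln(m₀/m_f) = ln(191100/57100) = ln(3.347) = 1.2080.
Using Δv = v_e ln(m₀/m_f): v_e = Δv / ln(m₀/m_f) = 2020 / 1.2080 = 1672.2 m/s.
Isp = v_e / g₀ = 1672.2 / 9.80665 = 170.5 s.

Isp ≈ 171 s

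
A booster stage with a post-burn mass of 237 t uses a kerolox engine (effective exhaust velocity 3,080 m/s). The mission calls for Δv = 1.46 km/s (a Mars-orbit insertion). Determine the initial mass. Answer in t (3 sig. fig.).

initial mass ≈ 381 t

From the ideal rocket equation, m₀/m_f = exp(Δv / v_e) = exp(1460 / 3080.0) = exp(0.4740) = 1.6064.
m₀ = m_f × 1.6064 = 237 × 1.6064 = 380.717 t.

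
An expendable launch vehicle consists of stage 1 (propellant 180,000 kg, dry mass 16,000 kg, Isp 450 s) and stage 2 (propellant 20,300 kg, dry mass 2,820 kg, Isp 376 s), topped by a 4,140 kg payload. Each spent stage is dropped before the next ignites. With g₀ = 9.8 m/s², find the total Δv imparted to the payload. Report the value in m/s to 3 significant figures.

Δv ≈ 12300 m/s

Ignition mass of stage 1 = 180,000+16,000 + 20,300+2,820 + 4,140 = 223,260 kg.
Stage 1: m₀ = 223,260 kg, m_f = 223,260 − 180,000 = 43,260 kg; Δv = 450×9.8×ln(5.161) = 4410.0×1.6411 ≈ 7237 m/s.
Stage 2: m₀ = 27,260 kg, m_f = 27,260 − 20,300 = 6,960 kg; Δv = 376×9.8×ln(3.917) = 3684.8×1.3652 ≈ 5031 m/s.
Total Δv = 7237 + 5031 = 12268 m/s.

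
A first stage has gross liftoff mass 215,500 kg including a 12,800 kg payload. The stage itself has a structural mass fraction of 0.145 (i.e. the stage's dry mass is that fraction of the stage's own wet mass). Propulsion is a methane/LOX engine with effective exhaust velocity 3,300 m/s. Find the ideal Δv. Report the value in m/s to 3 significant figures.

Stage wet mass = m₀ − payload = 215,500 − 12,800 = 202,700 kg.
Stage dry mass = ε × stage wet mass = 0.145 × 202,700 = 29,391.5 kg.
Burnout mass m_f = stage dry + payload = 29,391.5 + 12,800 = 42,191.5 kg.
Δv = v_e · ln(215,500/42,191.5) = 3300.0 × ln(5.108) = 3300.0 × 1.6307 ≈ 5381 m/s.

Δv ≈ 5380 m/s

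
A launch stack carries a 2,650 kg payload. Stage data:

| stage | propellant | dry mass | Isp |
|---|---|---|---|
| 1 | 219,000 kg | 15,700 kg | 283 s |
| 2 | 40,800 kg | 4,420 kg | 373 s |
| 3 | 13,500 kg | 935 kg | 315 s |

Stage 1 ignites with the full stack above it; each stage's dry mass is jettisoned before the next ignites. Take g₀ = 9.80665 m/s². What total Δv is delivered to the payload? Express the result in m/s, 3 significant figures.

Δv ≈ 12400 m/s

Ignition mass of stage 1 = 219,000+15,700 + 40,800+4,420 + 13,500+935 + 2,650 = 297,005 kg.
Stage 1: m₀ = 297,005 kg, m_f = 297,005 − 219,000 = 78,005 kg; Δv = 283×9.80665×ln(3.808) = 2775.3×1.3370 ≈ 3710 m/s.
Stage 2: m₀ = 62,305 kg, m_f = 62,305 − 40,800 = 21,505 kg; Δv = 373×9.80665×ln(2.897) = 3657.9×1.0638 ≈ 3891 m/s.
Stage 3: m₀ = 17,085 kg, m_f = 17,085 − 13,500 = 3,585 kg; Δv = 315×9.80665×ln(4.766) = 3089.1×1.5614 ≈ 4823 m/s.
Total Δv = 3710 + 3891 + 4823 = 12424 m/s.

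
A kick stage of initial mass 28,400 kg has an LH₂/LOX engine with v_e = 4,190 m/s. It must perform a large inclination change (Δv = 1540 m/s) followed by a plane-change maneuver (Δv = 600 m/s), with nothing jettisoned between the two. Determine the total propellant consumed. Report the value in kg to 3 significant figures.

total propellant consumed ≈ 11400 kg

After the first burn: m = 28400 × exp(−1540/4190.0) = 28400 × 0.69243 = 19,665 kg.
After the second burn: m = 19,665 × exp(−600/4190.0) = 19,665 × 0.86658 = 17,041.3 kg.
Total propellant = m₀ − m_final = 28400 − 17,041.3 = 11,358.7 kg.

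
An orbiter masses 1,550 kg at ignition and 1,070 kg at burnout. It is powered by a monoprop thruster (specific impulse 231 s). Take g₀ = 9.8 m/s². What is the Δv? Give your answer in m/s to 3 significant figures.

Δv ≈ 839 m/s

v_e = Isp · g₀ = 231 × 9.8 = 2263.8 m/s.
Rocket equation: Δv = v_e · ln(m₀/m_f) = 2263.8 × ln(1.449) = 2263.8 × 0.3706 ≈ 839.0 m/s.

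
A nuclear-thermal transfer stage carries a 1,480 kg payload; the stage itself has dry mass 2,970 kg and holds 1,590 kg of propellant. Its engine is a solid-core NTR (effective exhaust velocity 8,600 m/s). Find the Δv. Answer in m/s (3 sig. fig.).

m₀ = payload + dry + propellant = 1,480 + 2,970 + 1,590 = 6,040 kg.
m_f = payload + dry = 1,480 + 2,970 = 4,450 kg.
From the ideal rocket equation, Δv = v_e · ln(m₀/m_f) = 8600.0 × ln(1.357) = 8600.0 × 0.3055 ≈ 2627.3 m/s.

Δv ≈ 2630 m/s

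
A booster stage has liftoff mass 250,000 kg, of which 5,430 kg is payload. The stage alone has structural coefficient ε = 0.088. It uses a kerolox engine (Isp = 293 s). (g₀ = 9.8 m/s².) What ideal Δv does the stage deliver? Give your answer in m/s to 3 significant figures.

Δv ≈ 6400 m/s

Stage wet mass = m₀ − payload = 250,000 − 5,430 = 244,570 kg.
Stage dry mass = ε × stage wet mass = 0.088 × 244,570 = 21,522.2 kg.
Burnout mass m_f = stage dry + payload = 21,522.2 + 5,430 = 26,952.2 kg.
v_e = Isp · g₀ = 293 × 9.8 = 2871.4 m/s.
Δv = v_e · ln(250,000/26,952.2) = 2871.4 × ln(9.276) = 2871.4 × 2.2274 ≈ 6396 m/s.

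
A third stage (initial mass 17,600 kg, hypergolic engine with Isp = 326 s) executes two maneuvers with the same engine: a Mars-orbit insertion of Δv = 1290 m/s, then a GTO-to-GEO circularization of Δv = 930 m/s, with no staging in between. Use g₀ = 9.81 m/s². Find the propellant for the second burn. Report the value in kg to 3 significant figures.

propellant for the second burn ≈ 2970 kg

v_e = Isp · g₀ = 326 × 9.81 = 3198.1 m/s.
After the first burn: m = 17600 × exp(−1290/3198.1) = 17600 × 0.66807 = 11,758 kg.
After the second burn: m = 11,758 × exp(−930/3198.1) = 11,758 × 0.74766 = 8,790.99 kg.
Second-burn propellant = 11,758 − 8,790.99 = 2,967.01 kg.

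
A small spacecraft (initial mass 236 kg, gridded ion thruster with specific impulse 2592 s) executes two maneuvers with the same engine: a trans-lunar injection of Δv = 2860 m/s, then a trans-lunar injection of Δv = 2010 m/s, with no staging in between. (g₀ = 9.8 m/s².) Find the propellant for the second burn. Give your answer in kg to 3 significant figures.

v_e = Isp · g₀ = 2592 × 9.8 = 25401.6 m/s.
After the first burn: m = 236 × exp(−2860/25401.6) = 236 × 0.89352 = 210.871 kg.
After the second burn: m = 210.871 × exp(−2010/25401.6) = 210.871 × 0.92392 = 194.828 kg.
Second-burn propellant = 210.871 − 194.828 = 16.043 kg.

propellant for the second burn ≈ 16.0 kg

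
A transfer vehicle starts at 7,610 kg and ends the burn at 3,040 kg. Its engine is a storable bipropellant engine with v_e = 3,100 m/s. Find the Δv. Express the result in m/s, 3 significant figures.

Δv ≈ 2840 m/s

From the ideal rocket equation, Δv = v_e · ln(m₀/m_f) = 3100.0 × ln(2.503) = 3100.0 × 0.9176 ≈ 2844.6 m/s.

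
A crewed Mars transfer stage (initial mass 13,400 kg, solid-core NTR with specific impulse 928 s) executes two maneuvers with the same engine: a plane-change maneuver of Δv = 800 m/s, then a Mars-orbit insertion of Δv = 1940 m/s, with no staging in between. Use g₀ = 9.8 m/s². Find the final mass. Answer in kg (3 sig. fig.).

final mass ≈ 9910 kg

v_e = Isp · g₀ = 928 × 9.8 = 9094.4 m/s.
After the first burn: m = 13400 × exp(−800/9094.4) = 13400 × 0.91579 = 12,271.6 kg.
After the second burn: m = 12,271.6 × exp(−1940/9094.4) = 12,271.6 × 0.80790 = 9,914.23 kg.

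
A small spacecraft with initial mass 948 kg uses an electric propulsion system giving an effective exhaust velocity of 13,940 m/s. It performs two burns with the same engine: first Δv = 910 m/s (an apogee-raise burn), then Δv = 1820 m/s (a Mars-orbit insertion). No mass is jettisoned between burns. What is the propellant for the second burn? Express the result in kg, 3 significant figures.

propellant for the second burn ≈ 109 kg

After the first burn: m = 948 × exp(−910/13940.0) = 948 × 0.93681 = 888.096 kg.
After the second burn: m = 888.096 × exp(−1820/13940.0) = 888.096 × 0.87760 = 779.393 kg.
Second-burn propellant = 888.096 − 779.393 = 108.703 kg.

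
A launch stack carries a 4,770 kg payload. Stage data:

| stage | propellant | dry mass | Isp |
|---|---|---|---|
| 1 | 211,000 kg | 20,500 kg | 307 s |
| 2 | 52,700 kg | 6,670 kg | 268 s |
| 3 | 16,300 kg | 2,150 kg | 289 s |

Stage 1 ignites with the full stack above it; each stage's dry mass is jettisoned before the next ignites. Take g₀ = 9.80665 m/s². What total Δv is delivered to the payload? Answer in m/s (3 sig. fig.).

Δv ≈ 9460 m/s

Ignition mass of stage 1 = 211,000+20,500 + 52,700+6,670 + 16,300+2,150 + 4,770 = 314,090 kg.
Stage 1: m₀ = 314,090 kg, m_f = 314,090 − 211,000 = 103,090 kg; Δv = 307×9.80665×ln(3.047) = 3010.6×1.1141 ≈ 3354 m/s.
Stage 2: m₀ = 82,590 kg, m_f = 82,590 − 52,700 = 29,890 kg; Δv = 268×9.80665×ln(2.763) = 2628.2×1.0164 ≈ 2671 m/s.
Stage 3: m₀ = 23,220 kg, m_f = 23,220 − 16,300 = 6,920 kg; Δv = 289×9.80665×ln(3.355) = 2834.1×1.2106 ≈ 3431 m/s.
Total Δv = 3354 + 2671 + 3431 = 9456 m/s.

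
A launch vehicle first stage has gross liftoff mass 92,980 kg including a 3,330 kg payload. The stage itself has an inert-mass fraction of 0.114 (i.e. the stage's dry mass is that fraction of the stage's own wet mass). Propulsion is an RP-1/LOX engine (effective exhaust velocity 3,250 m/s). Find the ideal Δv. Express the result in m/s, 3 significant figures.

Δv ≈ 6260 m/s

Stage wet mass = m₀ − payload = 92,980 − 3,330 = 89,650 kg.
Stage dry mass = ε × stage wet mass = 0.114 × 89,650 = 10,220.1 kg.
Burnout mass m_f = stage dry + payload = 10,220.1 + 3,330 = 13,550.1 kg.
From the ideal rocket equation, Δv = v_e · ln(92,980/13,550.1) = 3250.0 × ln(6.862) = 3250.0 × 1.9260 ≈ 6259 m/s.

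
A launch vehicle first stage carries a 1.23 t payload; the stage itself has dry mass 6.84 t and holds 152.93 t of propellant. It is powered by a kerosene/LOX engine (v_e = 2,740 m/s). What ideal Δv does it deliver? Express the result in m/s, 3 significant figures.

m₀ = payload + dry + propellant = 1.23 + 6.84 + 152.93 = 161 t.
m_f = payload + dry = 1.23 + 6.84 = 8.07 t.
Using Δv = v_e ln(m₀/m_f): Δv = v_e · ln(m₀/m_f) = 2740.0 × ln(19.95) = 2740.0 × 2.9933 ≈ 8201.5 m/s.

Δv ≈ 8200 m/s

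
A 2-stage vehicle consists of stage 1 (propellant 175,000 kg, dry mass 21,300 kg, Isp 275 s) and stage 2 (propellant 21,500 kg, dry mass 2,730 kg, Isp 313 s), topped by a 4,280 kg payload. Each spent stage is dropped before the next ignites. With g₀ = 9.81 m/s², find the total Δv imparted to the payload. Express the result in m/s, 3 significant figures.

Δv ≈ 8370 m/s

Ignition mass of stage 1 = 175,000+21,300 + 21,500+2,730 + 4,280 = 224,810 kg.
Stage 1: m₀ = 224,810 kg, m_f = 224,810 − 175,000 = 49,810 kg; Δv = 275×9.81×ln(4.513) = 2697.8×1.5070 ≈ 4066 m/s.
Stage 2: m₀ = 28,510 kg, m_f = 28,510 − 21,500 = 7,010 kg; Δv = 313×9.81×ln(4.067) = 3070.5×1.4029 ≈ 4308 m/s.
Total Δv = 4066 + 4308 = 8374 m/s.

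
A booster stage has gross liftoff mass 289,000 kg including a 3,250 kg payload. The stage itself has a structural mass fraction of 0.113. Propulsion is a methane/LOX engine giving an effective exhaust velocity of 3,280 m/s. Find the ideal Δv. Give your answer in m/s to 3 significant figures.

Δv ≈ 6870 m/s

Stage wet mass = m₀ − payload = 289,000 − 3,250 = 285,750 kg.
Stage dry mass = ε × stage wet mass = 0.113 × 285,750 = 32,289.8 kg.
Burnout mass m_f = stage dry + payload = 32,289.8 + 3,250 = 35,539.8 kg.
Δv = v_e · ln(289,000/35,539.8) = 3280.0 × ln(8.132) = 3280.0 × 2.0958 ≈ 6874 m/s.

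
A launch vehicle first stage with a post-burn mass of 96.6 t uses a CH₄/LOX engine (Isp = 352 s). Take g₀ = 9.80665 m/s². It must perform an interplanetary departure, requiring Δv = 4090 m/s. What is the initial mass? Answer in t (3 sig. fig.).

initial mass ≈ 316 t

v_e = Isp · g₀ = 352 × 9.80665 = 3451.9 m/s.
m₀/m_f = exp(Δv / v_e) = exp(4090 / 3451.9) = exp(1.1848) = 3.2702.
m₀ = m_f × 3.2702 = 96.6 × 3.2702 = 315.901 t.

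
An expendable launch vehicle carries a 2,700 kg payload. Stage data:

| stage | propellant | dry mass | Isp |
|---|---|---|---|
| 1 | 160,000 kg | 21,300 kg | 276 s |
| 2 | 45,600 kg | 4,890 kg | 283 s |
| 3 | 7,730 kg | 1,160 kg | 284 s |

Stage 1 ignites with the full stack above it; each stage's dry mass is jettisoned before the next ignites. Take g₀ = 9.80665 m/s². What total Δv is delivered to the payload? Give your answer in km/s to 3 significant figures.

Ignition mass of stage 1 = 160,000+21,300 + 45,600+4,890 + 7,730+1,160 + 2,700 = 243,380 kg.
Stage 1: m₀ = 243,380 kg, m_f = 243,380 − 160,000 = 83,380 kg; Δv = 276×9.80665×ln(2.919) = 2706.6×1.0712 ≈ 2899 m/s.
Stage 2: m₀ = 62,080 kg, m_f = 62,080 − 45,600 = 16,480 kg; Δv = 283×9.80665×ln(3.767) = 2775.3×1.3263 ≈ 3681 m/s.
Stage 3: m₀ = 11,590 kg, m_f = 11,590 − 7,730 = 3,860 kg; Δv = 284×9.80665×ln(3.003) = 2785.1×1.0995 ≈ 3062 m/s.
Total Δv = 2899 + 3681 + 3062 = 9642 m/s.

Δv ≈ 9.64 km/s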